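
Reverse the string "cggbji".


Input: cggbji
Reading characters right to left:
  Position 5: 'i'
  Position 4: 'j'
  Position 3: 'b'
  Position 2: 'g'
  Position 1: 'g'
  Position 0: 'c'
Reversed: ijbggc

ijbggc


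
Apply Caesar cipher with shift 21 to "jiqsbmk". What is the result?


Caesar cipher: shift "jiqsbmk" by 21
  'j' (pos 9) + 21 = pos 4 = 'e'
  'i' (pos 8) + 21 = pos 3 = 'd'
  'q' (pos 16) + 21 = pos 11 = 'l'
  's' (pos 18) + 21 = pos 13 = 'n'
  'b' (pos 1) + 21 = pos 22 = 'w'
  'm' (pos 12) + 21 = pos 7 = 'h'
  'k' (pos 10) + 21 = pos 5 = 'f'
Result: edlnwhf

edlnwhf


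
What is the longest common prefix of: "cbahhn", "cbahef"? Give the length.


Words: cbahhn, cbahef
  Position 0: all 'c' => match
  Position 1: all 'b' => match
  Position 2: all 'a' => match
  Position 3: all 'h' => match
  Position 4: ('h', 'e') => mismatch, stop
LCP = "cbah" (length 4)

4


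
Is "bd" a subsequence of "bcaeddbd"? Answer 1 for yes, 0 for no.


Check if "bd" is a subsequence of "bcaeddbd"
Greedy scan:
  Position 0 ('b'): matches sub[0] = 'b'
  Position 1 ('c'): no match needed
  Position 2 ('a'): no match needed
  Position 3 ('e'): no match needed
  Position 4 ('d'): matches sub[1] = 'd'
  Position 5 ('d'): no match needed
  Position 6 ('b'): no match needed
  Position 7 ('d'): no match needed
All 2 characters matched => is a subsequence

1


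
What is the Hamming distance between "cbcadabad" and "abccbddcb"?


Comparing "cbcadabad" and "abccbddcb" position by position:
  Position 0: 'c' vs 'a' => differ
  Position 1: 'b' vs 'b' => same
  Position 2: 'c' vs 'c' => same
  Position 3: 'a' vs 'c' => differ
  Position 4: 'd' vs 'b' => differ
  Position 5: 'a' vs 'd' => differ
  Position 6: 'b' vs 'd' => differ
  Position 7: 'a' vs 'c' => differ
  Position 8: 'd' vs 'b' => differ
Total differences (Hamming distance): 7

7


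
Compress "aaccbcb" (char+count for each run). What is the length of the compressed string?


Input: aaccbcb
Runs:
  'a' x 2 => "a2"
  'c' x 2 => "c2"
  'b' x 1 => "b1"
  'c' x 1 => "c1"
  'b' x 1 => "b1"
Compressed: "a2c2b1c1b1"
Compressed length: 10

10


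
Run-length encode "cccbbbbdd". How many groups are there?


Input: cccbbbbdd
Scanning for consecutive runs:
  Group 1: 'c' x 3 (positions 0-2)
  Group 2: 'b' x 4 (positions 3-6)
  Group 3: 'd' x 2 (positions 7-8)
Total groups: 3

3


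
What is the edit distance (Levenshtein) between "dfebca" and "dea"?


Computing edit distance: "dfebca" -> "dea"
DP table:
           d    e    a
      0    1    2    3
  d   1    0    1    2
  f   2    1    1    2
  e   3    2    1    2
  b   4    3    2    2
  c   5    4    3    3
  a   6    5    4    3
Edit distance = dp[6][3] = 3

3


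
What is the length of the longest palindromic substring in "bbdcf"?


Input: "bbdcf"
Checking substrings for palindromes:
  [0:2] "bb" (len 2) => palindrome
Longest palindromic substring: "bb" with length 2

2


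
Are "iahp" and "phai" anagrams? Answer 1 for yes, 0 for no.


Strings: "iahp", "phai"
Sorted first:  ahip
Sorted second: ahip
Sorted forms match => anagrams

1


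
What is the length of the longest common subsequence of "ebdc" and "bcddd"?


LCS of "ebdc" and "bcddd"
DP table:
           b    c    d    d    d
      0    0    0    0    0    0
  e   0    0    0    0    0    0
  b   0    1    1    1    1    1
  d   0    1    1    2    2    2
  c   0    1    2    2    2    2
LCS length = dp[4][5] = 2

2


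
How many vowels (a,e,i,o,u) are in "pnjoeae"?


Input: pnjoeae
Checking each character:
  'p' at position 0: consonant
  'n' at position 1: consonant
  'j' at position 2: consonant
  'o' at position 3: vowel (running total: 1)
  'e' at position 4: vowel (running total: 2)
  'a' at position 5: vowel (running total: 3)
  'e' at position 6: vowel (running total: 4)
Total vowels: 4

4


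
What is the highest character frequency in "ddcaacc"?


Input: ddcaacc
Character counts:
  'a': 2
  'c': 3
  'd': 2
Maximum frequency: 3

3


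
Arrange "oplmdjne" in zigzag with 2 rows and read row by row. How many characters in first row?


Zigzag "oplmdjne" into 2 rows:
Placing characters:
  'o' => row 0
  'p' => row 1
  'l' => row 0
  'm' => row 1
  'd' => row 0
  'j' => row 1
  'n' => row 0
  'e' => row 1
Rows:
  Row 0: "oldn"
  Row 1: "pmje"
First row length: 4

4


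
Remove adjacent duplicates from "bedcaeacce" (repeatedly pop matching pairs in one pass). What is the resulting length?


Input: bedcaeacce
Stack-based adjacent duplicate removal:
  Read 'b': push. Stack: b
  Read 'e': push. Stack: be
  Read 'd': push. Stack: bed
  Read 'c': push. Stack: bedc
  Read 'a': push. Stack: bedca
  Read 'e': push. Stack: bedcae
  Read 'a': push. Stack: bedcaea
  Read 'c': push. Stack: bedcaeac
  Read 'c': matches stack top 'c' => pop. Stack: bedcaea
  Read 'e': push. Stack: bedcaeae
Final stack: "bedcaeae" (length 8)

8


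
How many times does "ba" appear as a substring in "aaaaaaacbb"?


Searching for "ba" in "aaaaaaacbb"
Scanning each position:
  Position 0: "aa" => no
  Position 1: "aa" => no
  Position 2: "aa" => no
  Position 3: "aa" => no
  Position 4: "aa" => no
  Position 5: "aa" => no
  Position 6: "ac" => no
  Position 7: "cb" => no
  Position 8: "bb" => no
Total occurrences: 0

0


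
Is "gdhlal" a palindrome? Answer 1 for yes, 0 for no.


Input: gdhlal
Reversed: lalhdg
  Compare pos 0 ('g') with pos 5 ('l'): MISMATCH
  Compare pos 1 ('d') with pos 4 ('a'): MISMATCH
  Compare pos 2 ('h') with pos 3 ('l'): MISMATCH
Result: not a palindrome

0


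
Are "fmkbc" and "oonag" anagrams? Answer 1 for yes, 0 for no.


Strings: "fmkbc", "oonag"
Sorted first:  bcfkm
Sorted second: agnoo
Differ at position 0: 'b' vs 'a' => not anagrams

0


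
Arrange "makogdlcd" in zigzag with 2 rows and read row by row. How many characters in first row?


Zigzag "makogdlcd" into 2 rows:
Placing characters:
  'm' => row 0
  'a' => row 1
  'k' => row 0
  'o' => row 1
  'g' => row 0
  'd' => row 1
  'l' => row 0
  'c' => row 1
  'd' => row 0
Rows:
  Row 0: "mkgld"
  Row 1: "aodc"
First row length: 5

5


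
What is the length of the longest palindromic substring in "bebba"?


Input: "bebba"
Checking substrings for palindromes:
  [0:3] "beb" (len 3) => palindrome
  [2:4] "bb" (len 2) => palindrome
Longest palindromic substring: "beb" with length 3

3


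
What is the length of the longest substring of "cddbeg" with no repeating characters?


Input: "cddbeg"
Sliding window (track last position of each char):
  Position 0 ('c'): window [0,0] length 1 -- new best
  Position 1 ('d'): window [0,1] length 2 -- new best
  Position 2 ('d'): repeat (last at 1), move window start to 2
  Position 2 ('d'): window [2,2] length 1
  Position 3 ('b'): window [2,3] length 2
  Position 4 ('e'): window [2,4] length 3 -- new best
  Position 5 ('g'): window [2,5] length 4 -- new best
Longest substring with no repeats: "dbeg" with length 4

4


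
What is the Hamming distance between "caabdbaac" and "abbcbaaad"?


Comparing "caabdbaac" and "abbcbaaad" position by position:
  Position 0: 'c' vs 'a' => differ
  Position 1: 'a' vs 'b' => differ
  Position 2: 'a' vs 'b' => differ
  Position 3: 'b' vs 'c' => differ
  Position 4: 'd' vs 'b' => differ
  Position 5: 'b' vs 'a' => differ
  Position 6: 'a' vs 'a' => same
  Position 7: 'a' vs 'a' => same
  Position 8: 'c' vs 'd' => differ
Total differences (Hamming distance): 7

7


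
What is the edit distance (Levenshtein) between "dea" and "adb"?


Computing edit distance: "dea" -> "adb"
DP table:
           a    d    b
      0    1    2    3
  d   1    1    1    2
  e   2    2    2    2
  a   3    2    3    3
Edit distance = dp[3][3] = 3

3


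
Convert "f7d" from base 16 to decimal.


Input: "f7d" in base 16
Positional expansion:
  Digit 'f' (value 15) x 16^2 = 3840
  Digit '7' (value 7) x 16^1 = 112
  Digit 'd' (value 13) x 16^0 = 13
Sum = 3965

3965


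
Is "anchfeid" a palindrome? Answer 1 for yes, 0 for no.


Input: anchfeid
Reversed: diefhcna
  Compare pos 0 ('a') with pos 7 ('d'): MISMATCH
  Compare pos 1 ('n') with pos 6 ('i'): MISMATCH
  Compare pos 2 ('c') with pos 5 ('e'): MISMATCH
  Compare pos 3 ('h') with pos 4 ('f'): MISMATCH
Result: not a palindrome

0


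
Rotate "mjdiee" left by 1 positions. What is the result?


Input: "mjdiee", rotate left by 1
First 1 characters: "m"
Remaining characters: "jdiee"
Concatenate remaining + first: "jdiee" + "m" = "jdieem"

jdieem


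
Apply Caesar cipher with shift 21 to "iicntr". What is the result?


Caesar cipher: shift "iicntr" by 21
  'i' (pos 8) + 21 = pos 3 = 'd'
  'i' (pos 8) + 21 = pos 3 = 'd'
  'c' (pos 2) + 21 = pos 23 = 'x'
  'n' (pos 13) + 21 = pos 8 = 'i'
  't' (pos 19) + 21 = pos 14 = 'o'
  'r' (pos 17) + 21 = pos 12 = 'm'
Result: ddxiom

ddxiom


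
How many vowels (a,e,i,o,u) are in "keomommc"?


Input: keomommc
Checking each character:
  'k' at position 0: consonant
  'e' at position 1: vowel (running total: 1)
  'o' at position 2: vowel (running total: 2)
  'm' at position 3: consonant
  'o' at position 4: vowel (running total: 3)
  'm' at position 5: consonant
  'm' at position 6: consonant
  'c' at position 7: consonant
Total vowels: 3

3


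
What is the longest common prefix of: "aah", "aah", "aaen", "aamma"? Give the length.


Words: aah, aah, aaen, aamma
  Position 0: all 'a' => match
  Position 1: all 'a' => match
  Position 2: ('h', 'h', 'e', 'm') => mismatch, stop
LCP = "aa" (length 2)

2


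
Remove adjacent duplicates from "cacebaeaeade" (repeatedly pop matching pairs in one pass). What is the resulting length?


Input: cacebaeaeade
Stack-based adjacent duplicate removal:
  Read 'c': push. Stack: c
  Read 'a': push. Stack: ca
  Read 'c': push. Stack: cac
  Read 'e': push. Stack: cace
  Read 'b': push. Stack: caceb
  Read 'a': push. Stack: caceba
  Read 'e': push. Stack: cacebae
  Read 'a': push. Stack: cacebaea
  Read 'e': push. Stack: cacebaeae
  Read 'a': push. Stack: cacebaeaea
  Read 'd': push. Stack: cacebaeaead
  Read 'e': push. Stack: cacebaeaeade
Final stack: "cacebaeaeade" (length 12)

12


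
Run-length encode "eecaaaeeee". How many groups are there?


Input: eecaaaeeee
Scanning for consecutive runs:
  Group 1: 'e' x 2 (positions 0-1)
  Group 2: 'c' x 1 (positions 2-2)
  Group 3: 'a' x 3 (positions 3-5)
  Group 4: 'e' x 4 (positions 6-9)
Total groups: 4

4


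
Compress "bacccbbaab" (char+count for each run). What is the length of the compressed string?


Input: bacccbbaab
Runs:
  'b' x 1 => "b1"
  'a' x 1 => "a1"
  'c' x 3 => "c3"
  'b' x 2 => "b2"
  'a' x 2 => "a2"
  'b' x 1 => "b1"
Compressed: "b1a1c3b2a2b1"
Compressed length: 12

12


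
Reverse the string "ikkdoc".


Input: ikkdoc
Reading characters right to left:
  Position 5: 'c'
  Position 4: 'o'
  Position 3: 'd'
  Position 2: 'k'
  Position 1: 'k'
  Position 0: 'i'
Reversed: codkki

codkki


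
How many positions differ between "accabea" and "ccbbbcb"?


Comparing "accabea" and "ccbbbcb" position by position:
  Position 0: 'a' vs 'c' => DIFFER
  Position 1: 'c' vs 'c' => same
  Position 2: 'c' vs 'b' => DIFFER
  Position 3: 'a' vs 'b' => DIFFER
  Position 4: 'b' vs 'b' => same
  Position 5: 'e' vs 'c' => DIFFER
  Position 6: 'a' vs 'b' => DIFFER
Positions that differ: 5

5


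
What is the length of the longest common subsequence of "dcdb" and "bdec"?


LCS of "dcdb" and "bdec"
DP table:
           b    d    e    c
      0    0    0    0    0
  d   0    0    1    1    1
  c   0    0    1    1    2
  d   0    0    1    1    2
  b   0    1    1    1    2
LCS length = dp[4][4] = 2

2


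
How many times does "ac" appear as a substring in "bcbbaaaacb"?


Searching for "ac" in "bcbbaaaacb"
Scanning each position:
  Position 0: "bc" => no
  Position 1: "cb" => no
  Position 2: "bb" => no
  Position 3: "ba" => no
  Position 4: "aa" => no
  Position 5: "aa" => no
  Position 6: "aa" => no
  Position 7: "ac" => MATCH
  Position 8: "cb" => no
Total occurrences: 1

1


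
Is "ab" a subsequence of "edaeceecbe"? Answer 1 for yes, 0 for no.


Check if "ab" is a subsequence of "edaeceecbe"
Greedy scan:
  Position 0 ('e'): no match needed
  Position 1 ('d'): no match needed
  Position 2 ('a'): matches sub[0] = 'a'
  Position 3 ('e'): no match needed
  Position 4 ('c'): no match needed
  Position 5 ('e'): no match needed
  Position 6 ('e'): no match needed
  Position 7 ('c'): no match needed
  Position 8 ('b'): matches sub[1] = 'b'
  Position 9 ('e'): no match needed
All 2 characters matched => is a subsequence

1


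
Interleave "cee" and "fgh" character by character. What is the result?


Interleaving "cee" and "fgh":
  Position 0: 'c' from first, 'f' from second => "cf"
  Position 1: 'e' from first, 'g' from second => "eg"
  Position 2: 'e' from first, 'h' from second => "eh"
Result: cfegeh

cfegeh


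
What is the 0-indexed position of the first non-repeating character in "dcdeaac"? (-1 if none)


Input: dcdeaac
Character frequencies:
  'a': 2
  'c': 2
  'd': 2
  'e': 1
Scanning left to right for freq == 1:
  Position 0 ('d'): freq=2, skip
  Position 1 ('c'): freq=2, skip
  Position 2 ('d'): freq=2, skip
  Position 3 ('e'): unique! => answer = 3

3


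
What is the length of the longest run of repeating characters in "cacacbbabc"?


Input: "cacacbbabc"
Scanning for longest run:
  Position 1 ('a'): new char, reset run to 1
  Position 2 ('c'): new char, reset run to 1
  Position 3 ('a'): new char, reset run to 1
  Position 4 ('c'): new char, reset run to 1
  Position 5 ('b'): new char, reset run to 1
  Position 6 ('b'): continues run of 'b', length=2
  Position 7 ('a'): new char, reset run to 1
  Position 8 ('b'): new char, reset run to 1
  Position 9 ('c'): new char, reset run to 1
Longest run: 'b' with length 2

2


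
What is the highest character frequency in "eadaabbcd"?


Input: eadaabbcd
Character counts:
  'a': 3
  'b': 2
  'c': 1
  'd': 2
  'e': 1
Maximum frequency: 3

3


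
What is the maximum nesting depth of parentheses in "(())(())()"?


Input: "(())(())()"
Tracking depth:
  Position 0 '(': depth becomes 1
  Position 1 '(': depth becomes 2
  Position 2 ')': depth becomes 1
  Position 3 ')': depth becomes 0
  Position 4 '(': depth becomes 1
  Position 5 '(': depth becomes 2
  Position 6 ')': depth becomes 1
  Position 7 ')': depth becomes 0
  Position 8 '(': depth becomes 1
  Position 9 ')': depth becomes 0
Maximum depth reached: 2

2


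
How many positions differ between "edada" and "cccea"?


Comparing "edada" and "cccea" position by position:
  Position 0: 'e' vs 'c' => DIFFER
  Position 1: 'd' vs 'c' => DIFFER
  Position 2: 'a' vs 'c' => DIFFER
  Position 3: 'd' vs 'e' => DIFFER
  Position 4: 'a' vs 'a' => same
Positions that differ: 4

4


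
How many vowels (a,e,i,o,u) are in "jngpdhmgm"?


Input: jngpdhmgm
Checking each character:
  'j' at position 0: consonant
  'n' at position 1: consonant
  'g' at position 2: consonant
  'p' at position 3: consonant
  'd' at position 4: consonant
  'h' at position 5: consonant
  'm' at position 6: consonant
  'g' at position 7: consonant
  'm' at position 8: consonant
Total vowels: 0

0


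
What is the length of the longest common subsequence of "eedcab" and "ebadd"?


LCS of "eedcab" and "ebadd"
DP table:
           e    b    a    d    d
      0    0    0    0    0    0
  e   0    1    1    1    1    1
  e   0    1    1    1    1    1
  d   0    1    1    1    2    2
  c   0    1    1    1    2    2
  a   0    1    1    2    2    2
  b   0    1    2    2    2    2
LCS length = dp[6][5] = 2

2


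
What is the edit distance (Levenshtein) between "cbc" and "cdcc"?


Computing edit distance: "cbc" -> "cdcc"
DP table:
           c    d    c    c
      0    1    2    3    4
  c   1    0    1    2    3
  b   2    1    1    2    3
  c   3    2    2    1    2
Edit distance = dp[3][4] = 2

2


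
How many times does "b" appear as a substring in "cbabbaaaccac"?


Searching for "b" in "cbabbaaaccac"
Scanning each position:
  Position 0: "c" => no
  Position 1: "b" => MATCH
  Position 2: "a" => no
  Position 3: "b" => MATCH
  Position 4: "b" => MATCH
  Position 5: "a" => no
  Position 6: "a" => no
  Position 7: "a" => no
  Position 8: "c" => no
  Position 9: "c" => no
  Position 10: "a" => no
  Position 11: "c" => no
Total occurrences: 3

3


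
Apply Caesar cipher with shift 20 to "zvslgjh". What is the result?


Caesar cipher: shift "zvslgjh" by 20
  'z' (pos 25) + 20 = pos 19 = 't'
  'v' (pos 21) + 20 = pos 15 = 'p'
  's' (pos 18) + 20 = pos 12 = 'm'
  'l' (pos 11) + 20 = pos 5 = 'f'
  'g' (pos 6) + 20 = pos 0 = 'a'
  'j' (pos 9) + 20 = pos 3 = 'd'
  'h' (pos 7) + 20 = pos 1 = 'b'
Result: tpmfadb

tpmfadb


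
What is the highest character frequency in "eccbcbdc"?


Input: eccbcbdc
Character counts:
  'b': 2
  'c': 4
  'd': 1
  'e': 1
Maximum frequency: 4

4


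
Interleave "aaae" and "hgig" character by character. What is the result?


Interleaving "aaae" and "hgig":
  Position 0: 'a' from first, 'h' from second => "ah"
  Position 1: 'a' from first, 'g' from second => "ag"
  Position 2: 'a' from first, 'i' from second => "ai"
  Position 3: 'e' from first, 'g' from second => "eg"
Result: ahagaieg

ahagaieg


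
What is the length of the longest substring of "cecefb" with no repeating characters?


Input: "cecefb"
Sliding window (track last position of each char):
  Position 0 ('c'): window [0,0] length 1 -- new best
  Position 1 ('e'): window [0,1] length 2 -- new best
  Position 2 ('c'): repeat (last at 0), move window start to 1
  Position 2 ('c'): window [1,2] length 2
  Position 3 ('e'): repeat (last at 1), move window start to 2
  Position 3 ('e'): window [2,3] length 2
  Position 4 ('f'): window [2,4] length 3 -- new best
  Position 5 ('b'): window [2,5] length 4 -- new best
Longest substring with no repeats: "cefb" with length 4

4


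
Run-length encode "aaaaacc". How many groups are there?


Input: aaaaacc
Scanning for consecutive runs:
  Group 1: 'a' x 5 (positions 0-4)
  Group 2: 'c' x 2 (positions 5-6)
Total groups: 2

2


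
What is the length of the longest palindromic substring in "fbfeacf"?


Input: "fbfeacf"
Checking substrings for palindromes:
  [0:3] "fbf" (len 3) => palindrome
Longest palindromic substring: "fbf" with length 3

3


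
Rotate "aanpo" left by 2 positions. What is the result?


Input: "aanpo", rotate left by 2
First 2 characters: "aa"
Remaining characters: "npo"
Concatenate remaining + first: "npo" + "aa" = "npoaa"

npoaa


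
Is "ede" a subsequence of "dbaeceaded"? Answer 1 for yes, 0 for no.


Check if "ede" is a subsequence of "dbaeceaded"
Greedy scan:
  Position 0 ('d'): no match needed
  Position 1 ('b'): no match needed
  Position 2 ('a'): no match needed
  Position 3 ('e'): matches sub[0] = 'e'
  Position 4 ('c'): no match needed
  Position 5 ('e'): no match needed
  Position 6 ('a'): no match needed
  Position 7 ('d'): matches sub[1] = 'd'
  Position 8 ('e'): matches sub[2] = 'e'
  Position 9 ('d'): no match needed
All 3 characters matched => is a subsequence

1


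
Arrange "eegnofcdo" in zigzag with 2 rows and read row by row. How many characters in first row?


Zigzag "eegnofcdo" into 2 rows:
Placing characters:
  'e' => row 0
  'e' => row 1
  'g' => row 0
  'n' => row 1
  'o' => row 0
  'f' => row 1
  'c' => row 0
  'd' => row 1
  'o' => row 0
Rows:
  Row 0: "egoco"
  Row 1: "enfd"
First row length: 5

5


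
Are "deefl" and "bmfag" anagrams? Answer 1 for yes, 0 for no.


Strings: "deefl", "bmfag"
Sorted first:  deefl
Sorted second: abfgm
Differ at position 0: 'd' vs 'a' => not anagrams

0


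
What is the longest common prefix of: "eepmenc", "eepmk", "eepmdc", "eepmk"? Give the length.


Words: eepmenc, eepmk, eepmdc, eepmk
  Position 0: all 'e' => match
  Position 1: all 'e' => match
  Position 2: all 'p' => match
  Position 3: all 'm' => match
  Position 4: ('e', 'k', 'd', 'k') => mismatch, stop
LCP = "eepm" (length 4)

4


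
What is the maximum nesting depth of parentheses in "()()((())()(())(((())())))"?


Input: "()()((())()(())(((())())))"
Tracking depth:
  Position 0 '(': depth becomes 1
  Position 1 ')': depth becomes 0
  Position 2 '(': depth becomes 1
  Position 3 ')': depth becomes 0
  Position 4 '(': depth becomes 1
  Position 5 '(': depth becomes 2
  Position 6 '(': depth becomes 3
  Position 7 ')': depth becomes 2
  Position 8 ')': depth becomes 1
  Position 9 '(': depth becomes 2
  Position 10 ')': depth becomes 1
  Position 11 '(': depth becomes 2
  Position 12 '(': depth becomes 3
  Position 13 ')': depth becomes 2
  Position 14 ')': depth becomes 1
  Position 15 '(': depth becomes 2
  Position 16 '(': depth becomes 3
  Position 17 '(': depth becomes 4
  Position 18 '(': depth becomes 5
  Position 19 ')': depth becomes 4
  Position 20 ')': depth becomes 3
  Position 21 '(': depth becomes 4
  Position 22 ')': depth becomes 3
  Position 23 ')': depth becomes 2
  Position 24 ')': depth becomes 1
  Position 25 ')': depth becomes 0
Maximum depth reached: 5

5


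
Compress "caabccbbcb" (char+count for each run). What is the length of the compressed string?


Input: caabccbbcb
Runs:
  'c' x 1 => "c1"
  'a' x 2 => "a2"
  'b' x 1 => "b1"
  'c' x 2 => "c2"
  'b' x 2 => "b2"
  'c' x 1 => "c1"
  'b' x 1 => "b1"
Compressed: "c1a2b1c2b2c1b1"
Compressed length: 14

14


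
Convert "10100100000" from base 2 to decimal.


Input: "10100100000" in base 2
Positional expansion:
  Digit '1' (value 1) x 2^10 = 1024
  Digit '0' (value 0) x 2^9 = 0
  Digit '1' (value 1) x 2^8 = 256
  Digit '0' (value 0) x 2^7 = 0
  Digit '0' (value 0) x 2^6 = 0
  Digit '1' (value 1) x 2^5 = 32
  Digit '0' (value 0) x 2^4 = 0
  Digit '0' (value 0) x 2^3 = 0
  Digit '0' (value 0) x 2^2 = 0
  Digit '0' (value 0) x 2^1 = 0
  Digit '0' (value 0) x 2^0 = 0
Sum = 1312

1312


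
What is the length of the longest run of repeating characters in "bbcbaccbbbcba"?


Input: "bbcbaccbbbcba"
Scanning for longest run:
  Position 1 ('b'): continues run of 'b', length=2
  Position 2 ('c'): new char, reset run to 1
  Position 3 ('b'): new char, reset run to 1
  Position 4 ('a'): new char, reset run to 1
  Position 5 ('c'): new char, reset run to 1
  Position 6 ('c'): continues run of 'c', length=2
  Position 7 ('b'): new char, reset run to 1
  Position 8 ('b'): continues run of 'b', length=2
  Position 9 ('b'): continues run of 'b', length=3
  Position 10 ('c'): new char, reset run to 1
  Position 11 ('b'): new char, reset run to 1
  Position 12 ('a'): new char, reset run to 1
Longest run: 'b' with length 3

3


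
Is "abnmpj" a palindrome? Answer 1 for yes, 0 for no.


Input: abnmpj
Reversed: jpmnba
  Compare pos 0 ('a') with pos 5 ('j'): MISMATCH
  Compare pos 1 ('b') with pos 4 ('p'): MISMATCH
  Compare pos 2 ('n') with pos 3 ('m'): MISMATCH
Result: not a palindrome

0


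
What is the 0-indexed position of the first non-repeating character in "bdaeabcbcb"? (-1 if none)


Input: bdaeabcbcb
Character frequencies:
  'a': 2
  'b': 4
  'c': 2
  'd': 1
  'e': 1
Scanning left to right for freq == 1:
  Position 0 ('b'): freq=4, skip
  Position 1 ('d'): unique! => answer = 1

1


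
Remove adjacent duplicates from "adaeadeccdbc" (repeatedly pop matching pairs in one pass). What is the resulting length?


Input: adaeadeccdbc
Stack-based adjacent duplicate removal:
  Read 'a': push. Stack: a
  Read 'd': push. Stack: ad
  Read 'a': push. Stack: ada
  Read 'e': push. Stack: adae
  Read 'a': push. Stack: adaea
  Read 'd': push. Stack: adaead
  Read 'e': push. Stack: adaeade
  Read 'c': push. Stack: adaeadec
  Read 'c': matches stack top 'c' => pop. Stack: adaeade
  Read 'd': push. Stack: adaeaded
  Read 'b': push. Stack: adaeadedb
  Read 'c': push. Stack: adaeadedbc
Final stack: "adaeadedbc" (length 10)

10


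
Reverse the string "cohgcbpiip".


Input: cohgcbpiip
Reading characters right to left:
  Position 9: 'p'
  Position 8: 'i'
  Position 7: 'i'
  Position 6: 'p'
  Position 5: 'b'
  Position 4: 'c'
  Position 3: 'g'
  Position 2: 'h'
  Position 1: 'o'
  Position 0: 'c'
Reversed: piipbcghoc

piipbcghoc


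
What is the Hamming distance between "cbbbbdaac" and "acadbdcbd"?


Comparing "cbbbbdaac" and "acadbdcbd" position by position:
  Position 0: 'c' vs 'a' => differ
  Position 1: 'b' vs 'c' => differ
  Position 2: 'b' vs 'a' => differ
  Position 3: 'b' vs 'd' => differ
  Position 4: 'b' vs 'b' => same
  Position 5: 'd' vs 'd' => same
  Position 6: 'a' vs 'c' => differ
  Position 7: 'a' vs 'b' => differ
  Position 8: 'c' vs 'd' => differ
Total differences (Hamming distance): 7

7


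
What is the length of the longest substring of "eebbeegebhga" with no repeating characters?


Input: "eebbeegebhga"
Sliding window (track last position of each char):
  Position 0 ('e'): window [0,0] length 1 -- new best
  Position 1 ('e'): repeat (last at 0), move window start to 1
  Position 1 ('e'): window [1,1] length 1
  Position 2 ('b'): window [1,2] length 2 -- new best
  Position 3 ('b'): repeat (last at 2), move window start to 3
  Position 3 ('b'): window [3,3] length 1
  Position 4 ('e'): window [3,4] length 2
  Position 5 ('e'): repeat (last at 4), move window start to 5
  Position 5 ('e'): window [5,5] length 1
  Position 6 ('g'): window [5,6] length 2
  Position 7 ('e'): repeat (last at 5), move window start to 6
  Position 7 ('e'): window [6,7] length 2
  Position 8 ('b'): window [6,8] length 3 -- new best
  Position 9 ('h'): window [6,9] length 4 -- new best
  Position 10 ('g'): repeat (last at 6), move window start to 7
  Position 10 ('g'): window [7,10] length 4
  Position 11 ('a'): window [7,11] length 5 -- new best
Longest substring with no repeats: "ebhga" with length 5

5


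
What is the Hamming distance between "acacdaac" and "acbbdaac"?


Comparing "acacdaac" and "acbbdaac" position by position:
  Position 0: 'a' vs 'a' => same
  Position 1: 'c' vs 'c' => same
  Position 2: 'a' vs 'b' => differ
  Position 3: 'c' vs 'b' => differ
  Position 4: 'd' vs 'd' => same
  Position 5: 'a' vs 'a' => same
  Position 6: 'a' vs 'a' => same
  Position 7: 'c' vs 'c' => same
Total differences (Hamming distance): 2

2


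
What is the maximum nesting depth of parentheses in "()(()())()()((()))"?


Input: "()(()())()()((()))"
Tracking depth:
  Position 0 '(': depth becomes 1
  Position 1 ')': depth becomes 0
  Position 2 '(': depth becomes 1
  Position 3 '(': depth becomes 2
  Position 4 ')': depth becomes 1
  Position 5 '(': depth becomes 2
  Position 6 ')': depth becomes 1
  Position 7 ')': depth becomes 0
  Position 8 '(': depth becomes 1
  Position 9 ')': depth becomes 0
  Position 10 '(': depth becomes 1
  Position 11 ')': depth becomes 0
  Position 12 '(': depth becomes 1
  Position 13 '(': depth becomes 2
  Position 14 '(': depth becomes 3
  Position 15 ')': depth becomes 2
  Position 16 ')': depth becomes 1
  Position 17 ')': depth becomes 0
Maximum depth reached: 3

3


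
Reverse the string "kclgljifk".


Input: kclgljifk
Reading characters right to left:
  Position 8: 'k'
  Position 7: 'f'
  Position 6: 'i'
  Position 5: 'j'
  Position 4: 'l'
  Position 3: 'g'
  Position 2: 'l'
  Position 1: 'c'
  Position 0: 'k'
Reversed: kfijlglck

kfijlglck


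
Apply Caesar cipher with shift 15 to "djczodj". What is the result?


Caesar cipher: shift "djczodj" by 15
  'd' (pos 3) + 15 = pos 18 = 's'
  'j' (pos 9) + 15 = pos 24 = 'y'
  'c' (pos 2) + 15 = pos 17 = 'r'
  'z' (pos 25) + 15 = pos 14 = 'o'
  'o' (pos 14) + 15 = pos 3 = 'd'
  'd' (pos 3) + 15 = pos 18 = 's'
  'j' (pos 9) + 15 = pos 24 = 'y'
Result: syrodsy

syrodsy


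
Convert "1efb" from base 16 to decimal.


Input: "1efb" in base 16
Positional expansion:
  Digit '1' (value 1) x 16^3 = 4096
  Digit 'e' (value 14) x 16^2 = 3584
  Digit 'f' (value 15) x 16^1 = 240
  Digit 'b' (value 11) x 16^0 = 11
Sum = 7931

7931


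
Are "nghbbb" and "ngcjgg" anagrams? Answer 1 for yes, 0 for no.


Strings: "nghbbb", "ngcjgg"
Sorted first:  bbbghn
Sorted second: cgggjn
Differ at position 0: 'b' vs 'c' => not anagrams

0


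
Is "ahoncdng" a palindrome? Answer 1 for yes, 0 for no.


Input: ahoncdng
Reversed: gndcnoha
  Compare pos 0 ('a') with pos 7 ('g'): MISMATCH
  Compare pos 1 ('h') with pos 6 ('n'): MISMATCH
  Compare pos 2 ('o') with pos 5 ('d'): MISMATCH
  Compare pos 3 ('n') with pos 4 ('c'): MISMATCH
Result: not a palindrome

0


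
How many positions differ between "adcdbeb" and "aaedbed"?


Comparing "adcdbeb" and "aaedbed" position by position:
  Position 0: 'a' vs 'a' => same
  Position 1: 'd' vs 'a' => DIFFER
  Position 2: 'c' vs 'e' => DIFFER
  Position 3: 'd' vs 'd' => same
  Position 4: 'b' vs 'b' => same
  Position 5: 'e' vs 'e' => same
  Position 6: 'b' vs 'd' => DIFFER
Positions that differ: 3

3


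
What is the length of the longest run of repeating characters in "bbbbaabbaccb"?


Input: "bbbbaabbaccb"
Scanning for longest run:
  Position 1 ('b'): continues run of 'b', length=2
  Position 2 ('b'): continues run of 'b', length=3
  Position 3 ('b'): continues run of 'b', length=4
  Position 4 ('a'): new char, reset run to 1
  Position 5 ('a'): continues run of 'a', length=2
  Position 6 ('b'): new char, reset run to 1
  Position 7 ('b'): continues run of 'b', length=2
  Position 8 ('a'): new char, reset run to 1
  Position 9 ('c'): new char, reset run to 1
  Position 10 ('c'): continues run of 'c', length=2
  Position 11 ('b'): new char, reset run to 1
Longest run: 'b' with length 4

4


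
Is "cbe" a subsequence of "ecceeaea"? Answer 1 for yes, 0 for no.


Check if "cbe" is a subsequence of "ecceeaea"
Greedy scan:
  Position 0 ('e'): no match needed
  Position 1 ('c'): matches sub[0] = 'c'
  Position 2 ('c'): no match needed
  Position 3 ('e'): no match needed
  Position 4 ('e'): no match needed
  Position 5 ('a'): no match needed
  Position 6 ('e'): no match needed
  Position 7 ('a'): no match needed
Only matched 1/3 characters => not a subsequence

0


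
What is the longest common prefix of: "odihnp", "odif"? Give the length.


Words: odihnp, odif
  Position 0: all 'o' => match
  Position 1: all 'd' => match
  Position 2: all 'i' => match
  Position 3: ('h', 'f') => mismatch, stop
LCP = "odi" (length 3)

3


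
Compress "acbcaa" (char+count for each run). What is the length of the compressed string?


Input: acbcaa
Runs:
  'a' x 1 => "a1"
  'c' x 1 => "c1"
  'b' x 1 => "b1"
  'c' x 1 => "c1"
  'a' x 2 => "a2"
Compressed: "a1c1b1c1a2"
Compressed length: 10

10


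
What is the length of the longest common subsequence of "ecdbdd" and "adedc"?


LCS of "ecdbdd" and "adedc"
DP table:
           a    d    e    d    c
      0    0    0    0    0    0
  e   0    0    0    1    1    1
  c   0    0    0    1    1    2
  d   0    0    1    1    2    2
  b   0    0    1    1    2    2
  d   0    0    1    1    2    2
  d   0    0    1    1    2    2
LCS length = dp[6][5] = 2

2


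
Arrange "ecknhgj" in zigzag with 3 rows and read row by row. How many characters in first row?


Zigzag "ecknhgj" into 3 rows:
Placing characters:
  'e' => row 0
  'c' => row 1
  'k' => row 2
  'n' => row 1
  'h' => row 0
  'g' => row 1
  'j' => row 2
Rows:
  Row 0: "eh"
  Row 1: "cng"
  Row 2: "kj"
First row length: 2

2


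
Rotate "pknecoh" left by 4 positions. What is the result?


Input: "pknecoh", rotate left by 4
First 4 characters: "pkne"
Remaining characters: "coh"
Concatenate remaining + first: "coh" + "pkne" = "cohpkne"

cohpkne


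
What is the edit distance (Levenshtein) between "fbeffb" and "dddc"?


Computing edit distance: "fbeffb" -> "dddc"
DP table:
           d    d    d    c
      0    1    2    3    4
  f   1    1    2    3    4
  b   2    2    2    3    4
  e   3    3    3    3    4
  f   4    4    4    4    4
  f   5    5    5    5    5
  b   6    6    6    6    6
Edit distance = dp[6][4] = 6

6


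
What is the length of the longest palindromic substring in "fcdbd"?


Input: "fcdbd"
Checking substrings for palindromes:
  [2:5] "dbd" (len 3) => palindrome
Longest palindromic substring: "dbd" with length 3

3


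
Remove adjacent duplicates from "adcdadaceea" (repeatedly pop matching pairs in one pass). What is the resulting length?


Input: adcdadaceea
Stack-based adjacent duplicate removal:
  Read 'a': push. Stack: a
  Read 'd': push. Stack: ad
  Read 'c': push. Stack: adc
  Read 'd': push. Stack: adcd
  Read 'a': push. Stack: adcda
  Read 'd': push. Stack: adcdad
  Read 'a': push. Stack: adcdada
  Read 'c': push. Stack: adcdadac
  Read 'e': push. Stack: adcdadace
  Read 'e': matches stack top 'e' => pop. Stack: adcdadac
  Read 'a': push. Stack: adcdadaca
Final stack: "adcdadaca" (length 9)

9


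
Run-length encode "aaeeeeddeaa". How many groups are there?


Input: aaeeeeddeaa
Scanning for consecutive runs:
  Group 1: 'a' x 2 (positions 0-1)
  Group 2: 'e' x 4 (positions 2-5)
  Group 3: 'd' x 2 (positions 6-7)
  Group 4: 'e' x 1 (positions 8-8)
  Group 5: 'a' x 2 (positions 9-10)
Total groups: 5

5


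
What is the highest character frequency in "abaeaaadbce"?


Input: abaeaaadbce
Character counts:
  'a': 5
  'b': 2
  'c': 1
  'd': 1
  'e': 2
Maximum frequency: 5

5


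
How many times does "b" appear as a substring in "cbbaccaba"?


Searching for "b" in "cbbaccaba"
Scanning each position:
  Position 0: "c" => no
  Position 1: "b" => MATCH
  Position 2: "b" => MATCH
  Position 3: "a" => no
  Position 4: "c" => no
  Position 5: "c" => no
  Position 6: "a" => no
  Position 7: "b" => MATCH
  Position 8: "a" => no
Total occurrences: 3

3


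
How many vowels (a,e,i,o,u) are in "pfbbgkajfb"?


Input: pfbbgkajfb
Checking each character:
  'p' at position 0: consonant
  'f' at position 1: consonant
  'b' at position 2: consonant
  'b' at position 3: consonant
  'g' at position 4: consonant
  'k' at position 5: consonant
  'a' at position 6: vowel (running total: 1)
  'j' at position 7: consonant
  'f' at position 8: consonant
  'b' at position 9: consonant
Total vowels: 1

1


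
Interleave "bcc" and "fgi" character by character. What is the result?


Interleaving "bcc" and "fgi":
  Position 0: 'b' from first, 'f' from second => "bf"
  Position 1: 'c' from first, 'g' from second => "cg"
  Position 2: 'c' from first, 'i' from second => "ci"
Result: bfcgci

bfcgci


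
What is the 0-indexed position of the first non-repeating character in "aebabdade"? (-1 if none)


Input: aebabdade
Character frequencies:
  'a': 3
  'b': 2
  'd': 2
  'e': 2
Scanning left to right for freq == 1:
  Position 0 ('a'): freq=3, skip
  Position 1 ('e'): freq=2, skip
  Position 2 ('b'): freq=2, skip
  Position 3 ('a'): freq=3, skip
  Position 4 ('b'): freq=2, skip
  Position 5 ('d'): freq=2, skip
  Position 6 ('a'): freq=3, skip
  Position 7 ('d'): freq=2, skip
  Position 8 ('e'): freq=2, skip
  No unique character found => answer = -1

-1


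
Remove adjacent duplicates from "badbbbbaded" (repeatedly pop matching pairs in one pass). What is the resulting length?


Input: badbbbbaded
Stack-based adjacent duplicate removal:
  Read 'b': push. Stack: b
  Read 'a': push. Stack: ba
  Read 'd': push. Stack: bad
  Read 'b': push. Stack: badb
  Read 'b': matches stack top 'b' => pop. Stack: bad
  Read 'b': push. Stack: badb
  Read 'b': matches stack top 'b' => pop. Stack: bad
  Read 'a': push. Stack: bada
  Read 'd': push. Stack: badad
  Read 'e': push. Stack: badade
  Read 'd': push. Stack: badaded
Final stack: "badaded" (length 7)

7


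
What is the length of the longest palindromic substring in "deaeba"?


Input: "deaeba"
Checking substrings for palindromes:
  [1:4] "eae" (len 3) => palindrome
Longest palindromic substring: "eae" with length 3

3


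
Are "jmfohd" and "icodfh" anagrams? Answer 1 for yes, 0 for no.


Strings: "jmfohd", "icodfh"
Sorted first:  dfhjmo
Sorted second: cdfhio
Differ at position 0: 'd' vs 'c' => not anagrams

0


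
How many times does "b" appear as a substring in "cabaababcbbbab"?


Searching for "b" in "cabaababcbbbab"
Scanning each position:
  Position 0: "c" => no
  Position 1: "a" => no
  Position 2: "b" => MATCH
  Position 3: "a" => no
  Position 4: "a" => no
  Position 5: "b" => MATCH
  Position 6: "a" => no
  Position 7: "b" => MATCH
  Position 8: "c" => no
  Position 9: "b" => MATCH
  Position 10: "b" => MATCH
  Position 11: "b" => MATCH
  Position 12: "a" => no
  Position 13: "b" => MATCH
Total occurrences: 7

7


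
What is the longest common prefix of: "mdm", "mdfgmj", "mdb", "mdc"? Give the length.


Words: mdm, mdfgmj, mdb, mdc
  Position 0: all 'm' => match
  Position 1: all 'd' => match
  Position 2: ('m', 'f', 'b', 'c') => mismatch, stop
LCP = "md" (length 2)

2


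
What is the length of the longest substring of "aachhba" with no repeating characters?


Input: "aachhba"
Sliding window (track last position of each char):
  Position 0 ('a'): window [0,0] length 1 -- new best
  Position 1 ('a'): repeat (last at 0), move window start to 1
  Position 1 ('a'): window [1,1] length 1
  Position 2 ('c'): window [1,2] length 2 -- new best
  Position 3 ('h'): window [1,3] length 3 -- new best
  Position 4 ('h'): repeat (last at 3), move window start to 4
  Position 4 ('h'): window [4,4] length 1
  Position 5 ('b'): window [4,5] length 2
  Position 6 ('a'): window [4,6] length 3
Longest substring with no repeats: "ach" with length 3

3


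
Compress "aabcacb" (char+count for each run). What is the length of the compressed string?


Input: aabcacb
Runs:
  'a' x 2 => "a2"
  'b' x 1 => "b1"
  'c' x 1 => "c1"
  'a' x 1 => "a1"
  'c' x 1 => "c1"
  'b' x 1 => "b1"
Compressed: "a2b1c1a1c1b1"
Compressed length: 12

12


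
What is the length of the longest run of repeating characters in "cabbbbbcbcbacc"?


Input: "cabbbbbcbcbacc"
Scanning for longest run:
  Position 1 ('a'): new char, reset run to 1
  Position 2 ('b'): new char, reset run to 1
  Position 3 ('b'): continues run of 'b', length=2
  Position 4 ('b'): continues run of 'b', length=3
  Position 5 ('b'): continues run of 'b', length=4
  Position 6 ('b'): continues run of 'b', length=5
  Position 7 ('c'): new char, reset run to 1
  Position 8 ('b'): new char, reset run to 1
  Position 9 ('c'): new char, reset run to 1
  Position 10 ('b'): new char, reset run to 1
  Position 11 ('a'): new char, reset run to 1
  Position 12 ('c'): new char, reset run to 1
  Position 13 ('c'): continues run of 'c', length=2
Longest run: 'b' with length 5

5


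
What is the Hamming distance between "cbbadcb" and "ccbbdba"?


Comparing "cbbadcb" and "ccbbdba" position by position:
  Position 0: 'c' vs 'c' => same
  Position 1: 'b' vs 'c' => differ
  Position 2: 'b' vs 'b' => same
  Position 3: 'a' vs 'b' => differ
  Position 4: 'd' vs 'd' => same
  Position 5: 'c' vs 'b' => differ
  Position 6: 'b' vs 'a' => differ
Total differences (Hamming distance): 4

4


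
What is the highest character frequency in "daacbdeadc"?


Input: daacbdeadc
Character counts:
  'a': 3
  'b': 1
  'c': 2
  'd': 3
  'e': 1
Maximum frequency: 3

3


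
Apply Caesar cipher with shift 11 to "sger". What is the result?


Caesar cipher: shift "sger" by 11
  's' (pos 18) + 11 = pos 3 = 'd'
  'g' (pos 6) + 11 = pos 17 = 'r'
  'e' (pos 4) + 11 = pos 15 = 'p'
  'r' (pos 17) + 11 = pos 2 = 'c'
Result: drpc

drpc


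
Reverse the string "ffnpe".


Input: ffnpe
Reading characters right to left:
  Position 4: 'e'
  Position 3: 'p'
  Position 2: 'n'
  Position 1: 'f'
  Position 0: 'f'
Reversed: epnff

epnff


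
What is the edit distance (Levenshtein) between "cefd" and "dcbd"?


Computing edit distance: "cefd" -> "dcbd"
DP table:
           d    c    b    d
      0    1    2    3    4
  c   1    1    1    2    3
  e   2    2    2    2    3
  f   3    3    3    3    3
  d   4    3    4    4    3
Edit distance = dp[4][4] = 3

3


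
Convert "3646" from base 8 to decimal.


Input: "3646" in base 8
Positional expansion:
  Digit '3' (value 3) x 8^3 = 1536
  Digit '6' (value 6) x 8^2 = 384
  Digit '4' (value 4) x 8^1 = 32
  Digit '6' (value 6) x 8^0 = 6
Sum = 1958

1958
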